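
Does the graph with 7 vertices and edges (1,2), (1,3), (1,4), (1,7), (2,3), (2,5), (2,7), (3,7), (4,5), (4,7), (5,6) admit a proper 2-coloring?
No (odd cycle of length 3: 3 -> 1 -> 7 -> 3)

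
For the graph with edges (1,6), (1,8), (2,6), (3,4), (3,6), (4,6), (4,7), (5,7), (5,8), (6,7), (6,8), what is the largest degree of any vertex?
6 (attained at vertex 6)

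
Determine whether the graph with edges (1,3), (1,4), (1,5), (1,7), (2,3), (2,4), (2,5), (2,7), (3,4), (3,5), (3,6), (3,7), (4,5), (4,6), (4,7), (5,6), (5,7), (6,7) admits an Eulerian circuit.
Yes (the graph is connected and all 7 vertices have even degree)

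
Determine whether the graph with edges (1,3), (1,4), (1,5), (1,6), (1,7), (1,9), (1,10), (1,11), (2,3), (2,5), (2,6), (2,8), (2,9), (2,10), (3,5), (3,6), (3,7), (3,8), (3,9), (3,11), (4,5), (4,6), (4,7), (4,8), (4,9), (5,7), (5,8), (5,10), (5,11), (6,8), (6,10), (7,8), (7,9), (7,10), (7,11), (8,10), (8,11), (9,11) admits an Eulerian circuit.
Yes (the graph is connected and all 11 vertices have even degree)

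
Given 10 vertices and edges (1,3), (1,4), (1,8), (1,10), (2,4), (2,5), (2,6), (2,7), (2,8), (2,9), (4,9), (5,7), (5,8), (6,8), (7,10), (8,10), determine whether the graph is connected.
Yes (BFS from 1 visits [1, 3, 4, 8, 10, 2, 9, 5, 6, 7] — all 10 vertices reached)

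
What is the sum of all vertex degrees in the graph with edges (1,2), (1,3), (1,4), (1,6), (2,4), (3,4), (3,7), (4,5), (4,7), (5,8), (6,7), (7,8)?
24 (handshake: sum of degrees = 2|E| = 2 x 12 = 24)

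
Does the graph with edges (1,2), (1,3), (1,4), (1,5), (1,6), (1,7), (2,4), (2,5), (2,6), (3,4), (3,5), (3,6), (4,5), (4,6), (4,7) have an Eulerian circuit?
Yes (the graph is connected and all 7 vertices have even degree)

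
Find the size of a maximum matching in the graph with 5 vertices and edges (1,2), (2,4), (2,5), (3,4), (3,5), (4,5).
2 (matching: (2,4), (3,5); upper bound floor(n/2) = floor(5/2) = 2)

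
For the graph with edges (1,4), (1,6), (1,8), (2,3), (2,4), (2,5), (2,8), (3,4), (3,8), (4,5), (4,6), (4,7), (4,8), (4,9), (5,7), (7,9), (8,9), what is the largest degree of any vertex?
8 (attained at vertex 4)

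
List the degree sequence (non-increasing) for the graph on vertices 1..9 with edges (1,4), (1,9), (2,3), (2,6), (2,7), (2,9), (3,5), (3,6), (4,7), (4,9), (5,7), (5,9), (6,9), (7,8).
[5, 4, 4, 3, 3, 3, 3, 2, 1] (degrees: deg(1)=2, deg(2)=4, deg(3)=3, deg(4)=3, deg(5)=3, deg(6)=3, deg(7)=4, deg(8)=1, deg(9)=5)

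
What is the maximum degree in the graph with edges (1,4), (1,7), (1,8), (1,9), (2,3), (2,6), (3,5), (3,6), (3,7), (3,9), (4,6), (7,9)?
5 (attained at vertex 3)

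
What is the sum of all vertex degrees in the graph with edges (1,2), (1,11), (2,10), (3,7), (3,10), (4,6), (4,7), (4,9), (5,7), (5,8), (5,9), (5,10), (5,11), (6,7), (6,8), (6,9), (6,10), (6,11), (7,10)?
38 (handshake: sum of degrees = 2|E| = 2 x 19 = 38)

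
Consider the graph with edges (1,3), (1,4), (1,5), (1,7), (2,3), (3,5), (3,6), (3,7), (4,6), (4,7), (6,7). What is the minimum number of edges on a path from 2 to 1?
2 (path: 2 -> 3 -> 1, 2 edges)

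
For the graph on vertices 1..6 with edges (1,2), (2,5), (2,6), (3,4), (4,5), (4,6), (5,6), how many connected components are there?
1 (components: {1, 2, 3, 4, 5, 6})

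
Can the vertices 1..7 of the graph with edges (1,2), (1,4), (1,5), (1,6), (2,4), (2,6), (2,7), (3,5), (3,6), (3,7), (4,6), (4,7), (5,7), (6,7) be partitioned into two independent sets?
No (odd cycle of length 3: 2 -> 1 -> 6 -> 2)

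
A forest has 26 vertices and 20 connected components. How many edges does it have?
6 (Each of the 20 component trees on V_i vertices has V_i - 1 edges; summing gives V - C = 26 - 20 = 6)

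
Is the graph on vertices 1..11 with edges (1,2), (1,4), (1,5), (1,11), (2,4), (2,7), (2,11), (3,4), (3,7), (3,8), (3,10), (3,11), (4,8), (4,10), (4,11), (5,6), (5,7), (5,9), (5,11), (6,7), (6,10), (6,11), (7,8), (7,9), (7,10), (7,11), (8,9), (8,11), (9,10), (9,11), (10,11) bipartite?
No (odd cycle of length 3: 4 -> 1 -> 11 -> 4)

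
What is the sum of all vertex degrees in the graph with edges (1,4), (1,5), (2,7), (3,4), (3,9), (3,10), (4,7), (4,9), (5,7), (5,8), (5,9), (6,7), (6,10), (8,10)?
28 (handshake: sum of degrees = 2|E| = 2 x 14 = 28)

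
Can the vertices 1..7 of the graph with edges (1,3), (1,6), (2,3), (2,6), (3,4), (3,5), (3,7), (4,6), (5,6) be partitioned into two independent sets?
Yes. Partition: {1, 2, 4, 5, 7}, {3, 6}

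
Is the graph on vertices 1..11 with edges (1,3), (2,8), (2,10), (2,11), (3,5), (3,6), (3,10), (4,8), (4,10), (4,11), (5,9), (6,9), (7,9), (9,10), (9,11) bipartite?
Yes. Partition: {1, 5, 6, 7, 8, 10, 11}, {2, 3, 4, 9}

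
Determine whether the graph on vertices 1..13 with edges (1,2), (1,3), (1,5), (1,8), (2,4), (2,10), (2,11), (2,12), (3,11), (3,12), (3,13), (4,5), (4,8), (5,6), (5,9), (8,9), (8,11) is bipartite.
Yes. Partition: {1, 4, 6, 7, 9, 10, 11, 12, 13}, {2, 3, 5, 8}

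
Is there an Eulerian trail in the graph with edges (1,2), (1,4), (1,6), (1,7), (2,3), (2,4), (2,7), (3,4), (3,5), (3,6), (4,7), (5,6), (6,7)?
Yes — and in fact it has an Eulerian circuit (the graph is connected and all 7 vertices have even degree)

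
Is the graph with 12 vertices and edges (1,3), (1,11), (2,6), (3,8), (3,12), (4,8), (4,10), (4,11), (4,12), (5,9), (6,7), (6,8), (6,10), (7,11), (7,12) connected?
No, it has 2 components: {1, 2, 3, 4, 6, 7, 8, 10, 11, 12}, {5, 9}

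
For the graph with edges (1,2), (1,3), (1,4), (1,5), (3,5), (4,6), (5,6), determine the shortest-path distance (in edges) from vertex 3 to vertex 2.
2 (path: 3 -> 1 -> 2, 2 edges)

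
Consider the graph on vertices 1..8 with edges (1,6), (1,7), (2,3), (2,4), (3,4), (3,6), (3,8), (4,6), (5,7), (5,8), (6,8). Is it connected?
Yes (BFS from 1 visits [1, 6, 7, 3, 4, 8, 5, 2] — all 8 vertices reached)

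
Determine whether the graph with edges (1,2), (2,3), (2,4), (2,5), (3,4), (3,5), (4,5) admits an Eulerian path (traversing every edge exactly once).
No (4 vertices have odd degree: {1, 3, 4, 5}; Eulerian path requires 0 or 2)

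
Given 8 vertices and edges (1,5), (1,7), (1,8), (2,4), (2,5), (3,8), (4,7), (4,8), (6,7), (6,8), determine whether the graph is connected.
Yes (BFS from 1 visits [1, 5, 7, 8, 2, 4, 6, 3] — all 8 vertices reached)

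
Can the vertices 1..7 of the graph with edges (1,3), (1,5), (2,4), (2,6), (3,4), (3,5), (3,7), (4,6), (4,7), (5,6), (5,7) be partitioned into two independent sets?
No (odd cycle of length 3: 3 -> 1 -> 5 -> 3)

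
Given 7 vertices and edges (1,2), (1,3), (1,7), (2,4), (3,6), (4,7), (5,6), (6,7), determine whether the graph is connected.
Yes (BFS from 1 visits [1, 2, 3, 7, 4, 6, 5] — all 7 vertices reached)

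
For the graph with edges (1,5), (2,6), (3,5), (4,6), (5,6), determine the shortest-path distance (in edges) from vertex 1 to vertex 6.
2 (path: 1 -> 5 -> 6, 2 edges)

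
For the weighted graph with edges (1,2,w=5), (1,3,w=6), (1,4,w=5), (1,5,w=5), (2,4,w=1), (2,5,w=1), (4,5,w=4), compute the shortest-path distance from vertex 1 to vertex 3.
6 (path: 1 -> 3; weights 6 = 6)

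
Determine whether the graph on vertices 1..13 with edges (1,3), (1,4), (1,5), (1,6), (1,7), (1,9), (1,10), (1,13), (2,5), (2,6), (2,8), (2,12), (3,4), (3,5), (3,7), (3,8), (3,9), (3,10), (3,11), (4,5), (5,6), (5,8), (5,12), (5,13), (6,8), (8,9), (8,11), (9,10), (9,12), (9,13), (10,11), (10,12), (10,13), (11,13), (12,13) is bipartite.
No (odd cycle of length 3: 6 -> 1 -> 5 -> 6)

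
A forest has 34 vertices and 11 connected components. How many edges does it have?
23 (Each of the 11 component trees on V_i vertices has V_i - 1 edges; summing gives V - C = 34 - 11 = 23)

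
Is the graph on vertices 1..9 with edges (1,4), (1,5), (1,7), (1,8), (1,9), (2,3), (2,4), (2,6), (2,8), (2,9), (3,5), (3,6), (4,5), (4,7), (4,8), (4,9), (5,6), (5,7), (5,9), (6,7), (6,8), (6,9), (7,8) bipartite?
No (odd cycle of length 3: 7 -> 1 -> 8 -> 7)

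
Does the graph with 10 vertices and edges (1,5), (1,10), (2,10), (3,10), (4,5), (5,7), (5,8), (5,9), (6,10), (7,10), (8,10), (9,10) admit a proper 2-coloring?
Yes. Partition: {1, 2, 3, 4, 6, 7, 8, 9}, {5, 10}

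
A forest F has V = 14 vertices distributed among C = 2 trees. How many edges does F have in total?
12 (Each of the 2 component trees on V_i vertices has V_i - 1 edges; summing gives V - C = 14 - 2 = 12)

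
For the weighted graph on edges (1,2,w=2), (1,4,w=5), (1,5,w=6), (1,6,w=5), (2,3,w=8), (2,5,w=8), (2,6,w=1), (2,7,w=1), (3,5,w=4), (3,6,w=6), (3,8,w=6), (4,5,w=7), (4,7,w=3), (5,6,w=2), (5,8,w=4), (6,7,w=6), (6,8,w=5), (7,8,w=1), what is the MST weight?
14 (MST edges: (1,2,w=2), (2,6,w=1), (2,7,w=1), (3,5,w=4), (4,7,w=3), (5,6,w=2), (7,8,w=1); sum of weights 2 + 1 + 1 + 4 + 3 + 2 + 1 = 14)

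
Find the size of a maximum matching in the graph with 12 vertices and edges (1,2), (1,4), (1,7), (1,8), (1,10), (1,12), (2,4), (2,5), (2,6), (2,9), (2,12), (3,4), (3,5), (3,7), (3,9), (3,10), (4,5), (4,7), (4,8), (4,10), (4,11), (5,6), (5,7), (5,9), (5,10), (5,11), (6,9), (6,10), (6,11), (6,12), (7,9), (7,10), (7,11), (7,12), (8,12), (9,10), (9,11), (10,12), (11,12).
6 (matching: (1,8), (2,6), (3,5), (4,11), (7,12), (9,10); upper bound floor(n/2) = floor(12/2) = 6)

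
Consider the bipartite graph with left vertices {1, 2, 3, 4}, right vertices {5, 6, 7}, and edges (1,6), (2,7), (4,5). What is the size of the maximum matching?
3 (matching: (1,6), (2,7), (4,5); upper bound min(|L|,|R|) = min(4,3) = 3)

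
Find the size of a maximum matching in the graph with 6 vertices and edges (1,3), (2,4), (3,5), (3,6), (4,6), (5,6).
3 (matching: (1,3), (2,4), (5,6); upper bound floor(n/2) = floor(6/2) = 3)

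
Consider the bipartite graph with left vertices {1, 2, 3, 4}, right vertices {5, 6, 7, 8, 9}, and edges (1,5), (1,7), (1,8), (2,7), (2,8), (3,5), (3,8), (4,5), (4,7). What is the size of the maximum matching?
3 (matching: (1,8), (2,7), (3,5); upper bound min(|L|,|R|) = min(4,5) = 4)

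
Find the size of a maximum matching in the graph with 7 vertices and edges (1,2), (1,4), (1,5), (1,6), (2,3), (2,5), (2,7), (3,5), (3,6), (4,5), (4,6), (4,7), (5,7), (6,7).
3 (matching: (1,4), (3,5), (6,7); upper bound floor(n/2) = floor(7/2) = 3)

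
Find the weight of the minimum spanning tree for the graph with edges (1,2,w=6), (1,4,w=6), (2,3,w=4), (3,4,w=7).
16 (MST edges: (1,2,w=6), (1,4,w=6), (2,3,w=4); sum of weights 6 + 6 + 4 = 16)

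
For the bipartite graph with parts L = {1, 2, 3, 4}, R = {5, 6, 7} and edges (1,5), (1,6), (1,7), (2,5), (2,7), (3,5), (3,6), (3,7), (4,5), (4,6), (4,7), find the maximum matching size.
3 (matching: (1,7), (2,5), (3,6); upper bound min(|L|,|R|) = min(4,3) = 3)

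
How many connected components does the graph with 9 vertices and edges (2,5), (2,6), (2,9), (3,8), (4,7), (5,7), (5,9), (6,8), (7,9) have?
2 (components: {1}, {2, 3, 4, 5, 6, 7, 8, 9})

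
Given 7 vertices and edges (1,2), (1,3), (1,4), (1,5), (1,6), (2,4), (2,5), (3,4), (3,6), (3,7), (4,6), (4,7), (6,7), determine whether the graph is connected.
Yes (BFS from 1 visits [1, 2, 3, 4, 5, 6, 7] — all 7 vertices reached)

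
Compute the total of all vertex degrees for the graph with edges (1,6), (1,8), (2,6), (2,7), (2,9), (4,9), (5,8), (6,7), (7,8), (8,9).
20 (handshake: sum of degrees = 2|E| = 2 x 10 = 20)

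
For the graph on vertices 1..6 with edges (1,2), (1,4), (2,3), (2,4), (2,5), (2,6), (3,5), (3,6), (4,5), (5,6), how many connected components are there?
1 (components: {1, 2, 3, 4, 5, 6})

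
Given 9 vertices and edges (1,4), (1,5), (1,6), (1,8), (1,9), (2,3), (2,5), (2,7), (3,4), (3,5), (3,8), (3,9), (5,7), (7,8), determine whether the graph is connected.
Yes (BFS from 1 visits [1, 4, 5, 6, 8, 9, 3, 2, 7] — all 9 vertices reached)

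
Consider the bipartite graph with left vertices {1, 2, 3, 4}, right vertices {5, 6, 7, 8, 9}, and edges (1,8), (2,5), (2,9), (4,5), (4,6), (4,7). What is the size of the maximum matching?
3 (matching: (1,8), (2,9), (4,7); upper bound min(|L|,|R|) = min(4,5) = 4)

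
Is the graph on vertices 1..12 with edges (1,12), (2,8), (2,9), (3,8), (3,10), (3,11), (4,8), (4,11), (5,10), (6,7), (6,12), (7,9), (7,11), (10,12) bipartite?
Yes. Partition: {1, 6, 8, 9, 10, 11}, {2, 3, 4, 5, 7, 12}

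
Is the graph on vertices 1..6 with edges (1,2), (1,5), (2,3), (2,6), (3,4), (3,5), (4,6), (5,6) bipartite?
Yes. Partition: {1, 3, 6}, {2, 4, 5}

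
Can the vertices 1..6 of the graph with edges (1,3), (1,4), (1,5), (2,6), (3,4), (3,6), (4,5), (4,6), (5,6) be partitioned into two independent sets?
No (odd cycle of length 3: 4 -> 1 -> 5 -> 4)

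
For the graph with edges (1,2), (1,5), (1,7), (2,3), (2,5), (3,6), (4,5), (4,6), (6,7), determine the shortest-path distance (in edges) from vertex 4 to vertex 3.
2 (path: 4 -> 6 -> 3, 2 edges)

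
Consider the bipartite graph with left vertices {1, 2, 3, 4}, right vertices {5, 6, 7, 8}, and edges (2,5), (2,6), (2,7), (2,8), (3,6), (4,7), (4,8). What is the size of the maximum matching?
3 (matching: (2,8), (3,6), (4,7); upper bound min(|L|,|R|) = min(4,4) = 4)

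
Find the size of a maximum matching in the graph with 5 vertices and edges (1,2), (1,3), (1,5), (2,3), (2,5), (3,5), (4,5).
2 (matching: (2,3), (4,5); upper bound floor(n/2) = floor(5/2) = 2)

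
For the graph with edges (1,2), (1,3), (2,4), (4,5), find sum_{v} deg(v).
8 (handshake: sum of degrees = 2|E| = 2 x 4 = 8)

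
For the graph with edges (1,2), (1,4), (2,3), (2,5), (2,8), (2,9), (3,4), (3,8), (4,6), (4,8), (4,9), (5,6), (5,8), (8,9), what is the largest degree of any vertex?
5 (attained at vertices 2, 4, 8)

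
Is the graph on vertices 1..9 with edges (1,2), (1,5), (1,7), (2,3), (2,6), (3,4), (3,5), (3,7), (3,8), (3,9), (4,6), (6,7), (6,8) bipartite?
Yes. Partition: {1, 3, 6}, {2, 4, 5, 7, 8, 9}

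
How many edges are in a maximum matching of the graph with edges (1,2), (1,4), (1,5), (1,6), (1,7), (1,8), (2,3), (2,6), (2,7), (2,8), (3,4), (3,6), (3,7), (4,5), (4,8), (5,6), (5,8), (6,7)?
4 (matching: (1,6), (2,8), (3,7), (4,5); upper bound floor(n/2) = floor(8/2) = 4)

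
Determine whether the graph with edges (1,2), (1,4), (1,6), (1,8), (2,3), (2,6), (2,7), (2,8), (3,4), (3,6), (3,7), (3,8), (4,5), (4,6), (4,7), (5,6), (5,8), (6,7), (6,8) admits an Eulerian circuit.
No (6 vertices have odd degree: {2, 3, 4, 5, 6, 8}; Eulerian circuit requires 0)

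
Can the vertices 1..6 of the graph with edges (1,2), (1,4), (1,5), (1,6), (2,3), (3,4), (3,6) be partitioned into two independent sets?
Yes. Partition: {1, 3}, {2, 4, 5, 6}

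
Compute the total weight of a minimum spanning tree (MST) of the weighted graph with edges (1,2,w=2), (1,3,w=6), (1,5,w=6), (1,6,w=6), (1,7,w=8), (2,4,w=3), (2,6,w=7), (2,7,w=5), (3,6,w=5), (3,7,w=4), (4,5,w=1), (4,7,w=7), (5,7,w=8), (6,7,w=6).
20 (MST edges: (1,2,w=2), (2,4,w=3), (2,7,w=5), (3,6,w=5), (3,7,w=4), (4,5,w=1); sum of weights 2 + 3 + 5 + 5 + 4 + 1 = 20)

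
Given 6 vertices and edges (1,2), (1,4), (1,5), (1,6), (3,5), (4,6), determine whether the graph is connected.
Yes (BFS from 1 visits [1, 2, 4, 5, 6, 3] — all 6 vertices reached)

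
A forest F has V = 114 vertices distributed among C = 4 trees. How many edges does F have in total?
110 (Each of the 4 component trees on V_i vertices has V_i - 1 edges; summing gives V - C = 114 - 4 = 110)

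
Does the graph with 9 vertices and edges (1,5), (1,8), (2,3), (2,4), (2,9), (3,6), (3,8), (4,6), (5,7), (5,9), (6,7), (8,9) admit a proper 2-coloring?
Yes. Partition: {1, 3, 4, 7, 9}, {2, 5, 6, 8}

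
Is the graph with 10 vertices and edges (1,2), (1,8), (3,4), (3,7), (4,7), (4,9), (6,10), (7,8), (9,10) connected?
No, it has 2 components: {1, 2, 3, 4, 6, 7, 8, 9, 10}, {5}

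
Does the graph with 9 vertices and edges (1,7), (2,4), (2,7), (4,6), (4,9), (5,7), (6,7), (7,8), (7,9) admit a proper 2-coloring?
Yes. Partition: {1, 2, 3, 5, 6, 8, 9}, {4, 7}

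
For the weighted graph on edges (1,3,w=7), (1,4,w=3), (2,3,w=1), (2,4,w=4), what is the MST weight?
8 (MST edges: (1,4,w=3), (2,3,w=1), (2,4,w=4); sum of weights 3 + 1 + 4 = 8)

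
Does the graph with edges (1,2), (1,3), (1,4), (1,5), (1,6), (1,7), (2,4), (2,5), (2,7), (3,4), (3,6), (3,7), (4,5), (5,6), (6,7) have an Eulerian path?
Yes — and in fact it has an Eulerian circuit (the graph is connected and all 7 vertices have even degree)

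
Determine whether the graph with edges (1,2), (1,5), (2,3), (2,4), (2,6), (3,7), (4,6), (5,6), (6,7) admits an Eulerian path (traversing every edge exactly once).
Yes — and in fact it has an Eulerian circuit (the graph is connected and all 7 vertices have even degree)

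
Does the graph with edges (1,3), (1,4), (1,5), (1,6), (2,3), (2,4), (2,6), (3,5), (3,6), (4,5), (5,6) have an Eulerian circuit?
No (2 vertices have odd degree: {2, 4}; Eulerian circuit requires 0)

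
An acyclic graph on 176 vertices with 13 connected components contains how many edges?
163 (Each of the 13 component trees on V_i vertices has V_i - 1 edges; summing gives V - C = 176 - 13 = 163)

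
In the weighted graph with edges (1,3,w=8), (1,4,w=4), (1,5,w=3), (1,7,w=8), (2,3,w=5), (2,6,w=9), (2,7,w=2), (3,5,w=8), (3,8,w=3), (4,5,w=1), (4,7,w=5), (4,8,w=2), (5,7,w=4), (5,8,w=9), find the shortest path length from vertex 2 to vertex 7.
2 (path: 2 -> 7; weights 2 = 2)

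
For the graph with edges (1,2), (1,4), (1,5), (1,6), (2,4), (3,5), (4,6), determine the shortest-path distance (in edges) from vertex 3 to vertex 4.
3 (path: 3 -> 5 -> 1 -> 4, 3 edges)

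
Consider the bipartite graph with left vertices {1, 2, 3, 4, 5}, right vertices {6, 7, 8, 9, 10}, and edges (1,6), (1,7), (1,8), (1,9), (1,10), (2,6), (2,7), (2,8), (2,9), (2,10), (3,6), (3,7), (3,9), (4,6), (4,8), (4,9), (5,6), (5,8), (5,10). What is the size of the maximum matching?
5 (matching: (1,10), (2,9), (3,7), (4,8), (5,6); upper bound min(|L|,|R|) = min(5,5) = 5)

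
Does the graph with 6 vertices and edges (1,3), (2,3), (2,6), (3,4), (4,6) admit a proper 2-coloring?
Yes. Partition: {1, 2, 4, 5}, {3, 6}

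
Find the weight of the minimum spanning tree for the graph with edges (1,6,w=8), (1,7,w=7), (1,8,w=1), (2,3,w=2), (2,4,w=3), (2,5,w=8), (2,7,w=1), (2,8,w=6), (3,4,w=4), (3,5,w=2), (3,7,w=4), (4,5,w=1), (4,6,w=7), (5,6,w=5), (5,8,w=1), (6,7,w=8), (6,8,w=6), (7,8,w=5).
13 (MST edges: (1,8,w=1), (2,3,w=2), (2,7,w=1), (3,5,w=2), (4,5,w=1), (5,6,w=5), (5,8,w=1); sum of weights 1 + 2 + 1 + 2 + 1 + 5 + 1 = 13)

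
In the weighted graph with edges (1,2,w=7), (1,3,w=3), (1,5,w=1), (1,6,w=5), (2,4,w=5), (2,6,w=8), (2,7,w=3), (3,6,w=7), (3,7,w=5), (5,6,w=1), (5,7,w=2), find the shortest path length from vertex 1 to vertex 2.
6 (path: 1 -> 5 -> 7 -> 2; weights 1 + 2 + 3 = 6)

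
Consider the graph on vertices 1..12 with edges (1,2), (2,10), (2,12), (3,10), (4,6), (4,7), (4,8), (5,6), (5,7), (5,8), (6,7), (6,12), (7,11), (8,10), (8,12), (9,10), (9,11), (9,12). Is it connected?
Yes (BFS from 1 visits [1, 2, 10, 12, 3, 8, 9, 6, 4, 5, 11, 7] — all 12 vertices reached)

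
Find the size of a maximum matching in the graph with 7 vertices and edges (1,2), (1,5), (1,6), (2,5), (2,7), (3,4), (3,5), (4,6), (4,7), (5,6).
3 (matching: (2,7), (3,5), (4,6); upper bound floor(n/2) = floor(7/2) = 3)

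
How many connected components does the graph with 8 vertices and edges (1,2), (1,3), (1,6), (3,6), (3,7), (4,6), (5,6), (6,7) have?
2 (components: {1, 2, 3, 4, 5, 6, 7}, {8})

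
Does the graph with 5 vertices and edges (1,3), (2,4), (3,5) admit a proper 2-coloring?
Yes. Partition: {1, 2, 5}, {3, 4}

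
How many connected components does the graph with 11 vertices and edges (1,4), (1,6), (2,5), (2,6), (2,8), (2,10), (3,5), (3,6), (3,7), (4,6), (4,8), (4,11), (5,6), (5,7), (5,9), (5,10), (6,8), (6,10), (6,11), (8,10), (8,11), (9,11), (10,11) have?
1 (components: {1, 2, 3, 4, 5, 6, 7, 8, 9, 10, 11})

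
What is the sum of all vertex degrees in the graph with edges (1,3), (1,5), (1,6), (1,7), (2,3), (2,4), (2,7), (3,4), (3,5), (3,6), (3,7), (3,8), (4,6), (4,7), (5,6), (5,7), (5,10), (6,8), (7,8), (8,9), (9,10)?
42 (handshake: sum of degrees = 2|E| = 2 x 21 = 42)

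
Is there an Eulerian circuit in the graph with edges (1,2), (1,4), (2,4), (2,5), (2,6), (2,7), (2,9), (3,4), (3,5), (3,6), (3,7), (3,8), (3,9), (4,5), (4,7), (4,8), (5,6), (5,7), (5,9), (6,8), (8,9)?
Yes (the graph is connected and all 9 vertices have even degree)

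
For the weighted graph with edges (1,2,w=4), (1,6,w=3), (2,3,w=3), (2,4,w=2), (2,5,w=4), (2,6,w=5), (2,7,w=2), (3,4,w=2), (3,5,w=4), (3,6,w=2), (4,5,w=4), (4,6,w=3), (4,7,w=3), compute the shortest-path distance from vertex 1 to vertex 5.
8 (path: 1 -> 2 -> 5; weights 4 + 4 = 8)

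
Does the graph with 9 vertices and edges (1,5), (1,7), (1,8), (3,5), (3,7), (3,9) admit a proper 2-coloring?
Yes. Partition: {1, 2, 3, 4, 6}, {5, 7, 8, 9}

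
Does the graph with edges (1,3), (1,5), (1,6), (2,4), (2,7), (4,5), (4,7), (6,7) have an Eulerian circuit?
No (4 vertices have odd degree: {1, 3, 4, 7}; Eulerian circuit requires 0)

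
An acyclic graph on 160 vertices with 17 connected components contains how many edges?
143 (Each of the 17 component trees on V_i vertices has V_i - 1 edges; summing gives V - C = 160 - 17 = 143)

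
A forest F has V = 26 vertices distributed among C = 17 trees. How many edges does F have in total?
9 (Each of the 17 component trees on V_i vertices has V_i - 1 edges; summing gives V - C = 26 - 17 = 9)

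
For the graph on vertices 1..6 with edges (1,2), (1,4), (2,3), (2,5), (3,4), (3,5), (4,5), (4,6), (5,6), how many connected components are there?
1 (components: {1, 2, 3, 4, 5, 6})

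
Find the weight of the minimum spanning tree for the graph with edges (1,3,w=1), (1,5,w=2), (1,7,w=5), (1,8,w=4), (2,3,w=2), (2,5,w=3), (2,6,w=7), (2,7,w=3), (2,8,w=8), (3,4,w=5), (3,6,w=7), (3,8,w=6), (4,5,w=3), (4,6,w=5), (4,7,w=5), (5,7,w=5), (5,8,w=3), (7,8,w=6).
19 (MST edges: (1,3,w=1), (1,5,w=2), (2,3,w=2), (2,7,w=3), (4,5,w=3), (4,6,w=5), (5,8,w=3); sum of weights 1 + 2 + 2 + 3 + 3 + 5 + 3 = 19)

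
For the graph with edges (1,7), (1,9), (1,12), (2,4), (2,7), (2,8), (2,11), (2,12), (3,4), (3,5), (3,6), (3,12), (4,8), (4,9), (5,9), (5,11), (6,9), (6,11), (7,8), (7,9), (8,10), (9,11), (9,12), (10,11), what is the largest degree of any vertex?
7 (attained at vertex 9)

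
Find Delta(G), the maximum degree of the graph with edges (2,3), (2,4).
2 (attained at vertex 2)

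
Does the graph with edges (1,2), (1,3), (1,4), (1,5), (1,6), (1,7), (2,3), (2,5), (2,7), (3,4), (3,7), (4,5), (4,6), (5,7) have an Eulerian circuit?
Yes (the graph is connected and all 7 vertices have even degree)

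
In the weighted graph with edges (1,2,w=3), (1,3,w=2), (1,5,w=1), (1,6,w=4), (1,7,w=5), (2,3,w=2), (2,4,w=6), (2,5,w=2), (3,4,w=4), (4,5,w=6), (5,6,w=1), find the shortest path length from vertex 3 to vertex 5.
3 (path: 3 -> 1 -> 5; weights 2 + 1 = 3)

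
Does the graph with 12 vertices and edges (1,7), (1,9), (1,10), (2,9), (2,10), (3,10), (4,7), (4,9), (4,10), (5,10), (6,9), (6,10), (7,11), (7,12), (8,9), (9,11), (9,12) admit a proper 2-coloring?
Yes. Partition: {1, 2, 3, 4, 5, 6, 8, 11, 12}, {7, 9, 10}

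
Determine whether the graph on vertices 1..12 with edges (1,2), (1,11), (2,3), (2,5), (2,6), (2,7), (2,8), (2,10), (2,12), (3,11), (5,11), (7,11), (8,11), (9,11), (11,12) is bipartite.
Yes. Partition: {1, 3, 4, 5, 6, 7, 8, 9, 10, 12}, {2, 11}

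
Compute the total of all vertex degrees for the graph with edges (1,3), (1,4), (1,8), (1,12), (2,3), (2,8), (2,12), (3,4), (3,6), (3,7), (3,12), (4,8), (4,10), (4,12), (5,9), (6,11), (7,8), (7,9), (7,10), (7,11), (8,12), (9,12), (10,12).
46 (handshake: sum of degrees = 2|E| = 2 x 23 = 46)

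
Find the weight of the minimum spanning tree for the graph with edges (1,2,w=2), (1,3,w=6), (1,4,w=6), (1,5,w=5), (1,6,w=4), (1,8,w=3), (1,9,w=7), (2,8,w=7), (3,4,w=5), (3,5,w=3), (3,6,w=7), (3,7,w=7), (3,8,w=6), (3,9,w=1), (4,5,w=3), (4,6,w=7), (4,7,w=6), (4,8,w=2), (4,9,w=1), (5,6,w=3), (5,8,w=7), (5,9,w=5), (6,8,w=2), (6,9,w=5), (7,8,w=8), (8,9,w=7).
20 (MST edges: (1,2,w=2), (1,8,w=3), (3,5,w=3), (3,9,w=1), (4,7,w=6), (4,8,w=2), (4,9,w=1), (6,8,w=2); sum of weights 2 + 3 + 3 + 1 + 6 + 2 + 1 + 2 = 20)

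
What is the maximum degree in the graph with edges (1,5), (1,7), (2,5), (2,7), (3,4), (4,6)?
2 (attained at vertices 1, 2, 4, 5, 7)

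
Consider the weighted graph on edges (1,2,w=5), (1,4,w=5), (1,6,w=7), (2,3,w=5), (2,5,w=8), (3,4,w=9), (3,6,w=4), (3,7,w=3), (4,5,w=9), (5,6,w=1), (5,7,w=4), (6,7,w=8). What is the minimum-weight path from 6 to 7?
5 (path: 6 -> 5 -> 7; weights 1 + 4 = 5)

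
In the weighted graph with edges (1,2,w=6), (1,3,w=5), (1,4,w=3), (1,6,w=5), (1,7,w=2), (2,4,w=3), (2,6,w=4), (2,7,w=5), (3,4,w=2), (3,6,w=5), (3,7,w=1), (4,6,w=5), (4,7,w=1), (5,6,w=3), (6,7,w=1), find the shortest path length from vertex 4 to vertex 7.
1 (path: 4 -> 7; weights 1 = 1)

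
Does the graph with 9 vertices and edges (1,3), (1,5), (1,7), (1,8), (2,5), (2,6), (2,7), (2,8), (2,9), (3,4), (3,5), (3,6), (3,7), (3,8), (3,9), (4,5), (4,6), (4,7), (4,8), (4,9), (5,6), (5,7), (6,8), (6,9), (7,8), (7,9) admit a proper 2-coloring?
No (odd cycle of length 3: 3 -> 1 -> 5 -> 3)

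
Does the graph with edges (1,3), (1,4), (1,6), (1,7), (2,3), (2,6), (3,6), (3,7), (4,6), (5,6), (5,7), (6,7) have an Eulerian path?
Yes — and in fact it has an Eulerian circuit (the graph is connected and all 7 vertices have even degree)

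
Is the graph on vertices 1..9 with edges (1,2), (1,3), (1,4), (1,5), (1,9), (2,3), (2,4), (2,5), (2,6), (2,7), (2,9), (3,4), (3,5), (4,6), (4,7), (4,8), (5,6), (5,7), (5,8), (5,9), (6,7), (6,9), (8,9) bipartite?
No (odd cycle of length 3: 2 -> 1 -> 9 -> 2)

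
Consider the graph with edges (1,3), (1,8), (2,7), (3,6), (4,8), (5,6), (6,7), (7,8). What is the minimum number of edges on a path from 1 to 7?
2 (path: 1 -> 8 -> 7, 2 edges)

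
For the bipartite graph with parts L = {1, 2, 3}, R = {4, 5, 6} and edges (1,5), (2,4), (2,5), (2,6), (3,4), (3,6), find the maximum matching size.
3 (matching: (1,5), (2,6), (3,4); upper bound min(|L|,|R|) = min(3,3) = 3)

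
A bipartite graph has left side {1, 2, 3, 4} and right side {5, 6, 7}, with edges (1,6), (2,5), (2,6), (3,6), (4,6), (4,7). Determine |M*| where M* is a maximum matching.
3 (matching: (1,6), (2,5), (4,7); upper bound min(|L|,|R|) = min(4,3) = 3)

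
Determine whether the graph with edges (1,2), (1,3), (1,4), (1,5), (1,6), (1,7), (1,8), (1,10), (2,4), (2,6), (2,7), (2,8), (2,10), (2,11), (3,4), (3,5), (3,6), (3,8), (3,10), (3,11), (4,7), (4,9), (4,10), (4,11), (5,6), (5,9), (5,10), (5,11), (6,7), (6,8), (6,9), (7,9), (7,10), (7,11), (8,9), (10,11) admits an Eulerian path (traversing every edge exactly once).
No (8 vertices have odd degree: {2, 3, 4, 6, 7, 8, 9, 10}; Eulerian path requires 0 or 2)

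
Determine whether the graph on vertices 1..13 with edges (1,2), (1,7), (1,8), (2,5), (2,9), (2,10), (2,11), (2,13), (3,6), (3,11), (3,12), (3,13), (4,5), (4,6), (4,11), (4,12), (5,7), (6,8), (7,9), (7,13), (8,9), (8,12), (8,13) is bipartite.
Yes. Partition: {1, 5, 6, 9, 10, 11, 12, 13}, {2, 3, 4, 7, 8}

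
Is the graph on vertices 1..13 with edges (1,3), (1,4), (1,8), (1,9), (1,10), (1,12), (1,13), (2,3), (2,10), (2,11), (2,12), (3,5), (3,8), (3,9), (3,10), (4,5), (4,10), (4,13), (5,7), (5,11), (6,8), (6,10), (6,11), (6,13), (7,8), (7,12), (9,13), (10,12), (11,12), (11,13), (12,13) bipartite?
No (odd cycle of length 3: 10 -> 1 -> 3 -> 10)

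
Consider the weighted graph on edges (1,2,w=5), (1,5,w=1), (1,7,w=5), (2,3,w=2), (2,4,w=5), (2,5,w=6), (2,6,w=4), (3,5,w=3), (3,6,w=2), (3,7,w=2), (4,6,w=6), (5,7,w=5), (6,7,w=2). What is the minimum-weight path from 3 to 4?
7 (path: 3 -> 2 -> 4; weights 2 + 5 = 7)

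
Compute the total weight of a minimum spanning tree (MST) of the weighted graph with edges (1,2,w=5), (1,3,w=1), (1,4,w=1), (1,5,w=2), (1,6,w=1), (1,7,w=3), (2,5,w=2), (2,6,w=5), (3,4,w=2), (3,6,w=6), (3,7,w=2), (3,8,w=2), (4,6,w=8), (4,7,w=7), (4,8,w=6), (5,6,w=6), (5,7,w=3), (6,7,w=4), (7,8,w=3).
11 (MST edges: (1,3,w=1), (1,4,w=1), (1,5,w=2), (1,6,w=1), (2,5,w=2), (3,7,w=2), (3,8,w=2); sum of weights 1 + 1 + 2 + 1 + 2 + 2 + 2 = 11)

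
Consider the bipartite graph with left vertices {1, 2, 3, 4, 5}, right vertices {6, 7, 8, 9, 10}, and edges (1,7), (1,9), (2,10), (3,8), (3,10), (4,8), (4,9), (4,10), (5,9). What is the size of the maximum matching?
4 (matching: (1,7), (2,10), (3,8), (4,9); upper bound min(|L|,|R|) = min(5,5) = 5)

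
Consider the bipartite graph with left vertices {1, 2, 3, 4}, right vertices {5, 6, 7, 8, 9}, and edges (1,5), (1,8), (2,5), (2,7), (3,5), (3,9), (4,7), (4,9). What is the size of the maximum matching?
4 (matching: (1,8), (2,7), (3,5), (4,9); upper bound min(|L|,|R|) = min(4,5) = 4)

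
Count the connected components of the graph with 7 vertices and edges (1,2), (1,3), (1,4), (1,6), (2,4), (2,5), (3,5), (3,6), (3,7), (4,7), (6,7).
1 (components: {1, 2, 3, 4, 5, 6, 7})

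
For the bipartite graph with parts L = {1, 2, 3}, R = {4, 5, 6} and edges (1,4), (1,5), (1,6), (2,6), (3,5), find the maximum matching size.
3 (matching: (1,4), (2,6), (3,5); upper bound min(|L|,|R|) = min(3,3) = 3)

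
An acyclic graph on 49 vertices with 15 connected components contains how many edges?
34 (Each of the 15 component trees on V_i vertices has V_i - 1 edges; summing gives V - C = 49 - 15 = 34)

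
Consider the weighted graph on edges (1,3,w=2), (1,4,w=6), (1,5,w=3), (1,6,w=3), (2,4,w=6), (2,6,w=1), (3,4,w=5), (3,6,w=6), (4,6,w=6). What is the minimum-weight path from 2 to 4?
6 (path: 2 -> 4; weights 6 = 6)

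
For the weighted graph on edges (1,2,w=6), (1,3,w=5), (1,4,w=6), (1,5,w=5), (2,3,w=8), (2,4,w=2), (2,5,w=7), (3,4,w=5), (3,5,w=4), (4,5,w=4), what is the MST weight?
15 (MST edges: (1,3,w=5), (2,4,w=2), (3,5,w=4), (4,5,w=4); sum of weights 5 + 2 + 4 + 4 = 15)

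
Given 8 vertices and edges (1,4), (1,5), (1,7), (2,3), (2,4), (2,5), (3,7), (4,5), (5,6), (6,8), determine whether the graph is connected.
Yes (BFS from 1 visits [1, 4, 5, 7, 2, 6, 3, 8] — all 8 vertices reached)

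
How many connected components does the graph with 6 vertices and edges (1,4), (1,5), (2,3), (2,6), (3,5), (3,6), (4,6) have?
1 (components: {1, 2, 3, 4, 5, 6})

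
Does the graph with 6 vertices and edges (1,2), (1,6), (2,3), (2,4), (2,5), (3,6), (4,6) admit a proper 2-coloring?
Yes. Partition: {1, 3, 4, 5}, {2, 6}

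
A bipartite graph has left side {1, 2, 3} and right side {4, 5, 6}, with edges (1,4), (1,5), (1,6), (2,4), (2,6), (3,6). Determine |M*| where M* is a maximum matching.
3 (matching: (1,5), (2,4), (3,6); upper bound min(|L|,|R|) = min(3,3) = 3)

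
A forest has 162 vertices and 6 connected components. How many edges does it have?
156 (Each of the 6 component trees on V_i vertices has V_i - 1 edges; summing gives V - C = 162 - 6 = 156)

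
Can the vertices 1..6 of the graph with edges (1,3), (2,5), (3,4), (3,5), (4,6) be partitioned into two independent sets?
Yes. Partition: {1, 4, 5}, {2, 3, 6}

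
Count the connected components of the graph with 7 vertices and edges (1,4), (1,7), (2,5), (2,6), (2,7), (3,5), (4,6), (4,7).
1 (components: {1, 2, 3, 4, 5, 6, 7})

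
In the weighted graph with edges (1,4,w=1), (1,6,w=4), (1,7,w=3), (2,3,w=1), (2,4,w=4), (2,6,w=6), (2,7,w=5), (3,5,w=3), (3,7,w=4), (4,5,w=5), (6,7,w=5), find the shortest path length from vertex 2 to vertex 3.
1 (path: 2 -> 3; weights 1 = 1)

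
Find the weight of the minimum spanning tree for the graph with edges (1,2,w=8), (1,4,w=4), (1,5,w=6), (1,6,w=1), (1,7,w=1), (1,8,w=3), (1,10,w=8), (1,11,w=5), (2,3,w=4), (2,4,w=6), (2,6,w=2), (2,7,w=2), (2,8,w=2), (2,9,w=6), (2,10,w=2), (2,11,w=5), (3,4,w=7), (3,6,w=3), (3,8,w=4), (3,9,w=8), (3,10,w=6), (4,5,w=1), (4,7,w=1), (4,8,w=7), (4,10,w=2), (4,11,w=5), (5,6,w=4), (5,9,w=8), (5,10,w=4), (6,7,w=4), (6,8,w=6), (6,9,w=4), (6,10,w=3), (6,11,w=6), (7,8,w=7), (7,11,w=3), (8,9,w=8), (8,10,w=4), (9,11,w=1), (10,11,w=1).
15 (MST edges: (1,6,w=1), (1,7,w=1), (2,6,w=2), (2,8,w=2), (2,10,w=2), (3,6,w=3), (4,5,w=1), (4,7,w=1), (9,11,w=1), (10,11,w=1); sum of weights 1 + 1 + 2 + 2 + 2 + 3 + 1 + 1 + 1 + 1 = 15)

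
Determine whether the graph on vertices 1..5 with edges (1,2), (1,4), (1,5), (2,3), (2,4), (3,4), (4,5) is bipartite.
No (odd cycle of length 3: 4 -> 1 -> 2 -> 4)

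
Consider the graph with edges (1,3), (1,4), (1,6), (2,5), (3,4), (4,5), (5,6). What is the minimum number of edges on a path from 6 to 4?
2 (path: 6 -> 5 -> 4, 2 edges)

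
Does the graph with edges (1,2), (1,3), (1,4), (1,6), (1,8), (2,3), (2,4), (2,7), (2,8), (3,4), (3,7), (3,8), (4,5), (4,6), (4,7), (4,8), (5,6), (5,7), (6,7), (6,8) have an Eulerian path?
No (8 vertices have odd degree: {1, 2, 3, 4, 5, 6, 7, 8}; Eulerian path requires 0 or 2)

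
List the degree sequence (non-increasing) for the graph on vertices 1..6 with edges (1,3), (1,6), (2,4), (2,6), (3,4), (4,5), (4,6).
[4, 3, 2, 2, 2, 1] (degrees: deg(1)=2, deg(2)=2, deg(3)=2, deg(4)=4, deg(5)=1, deg(6)=3)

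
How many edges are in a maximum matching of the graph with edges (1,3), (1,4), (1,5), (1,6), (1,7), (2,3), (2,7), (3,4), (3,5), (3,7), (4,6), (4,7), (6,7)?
3 (matching: (1,5), (3,4), (6,7); upper bound floor(n/2) = floor(7/2) = 3)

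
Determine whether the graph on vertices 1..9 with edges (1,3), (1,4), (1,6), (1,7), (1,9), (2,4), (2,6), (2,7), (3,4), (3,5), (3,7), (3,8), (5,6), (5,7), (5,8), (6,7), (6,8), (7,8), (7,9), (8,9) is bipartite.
No (odd cycle of length 3: 4 -> 1 -> 3 -> 4)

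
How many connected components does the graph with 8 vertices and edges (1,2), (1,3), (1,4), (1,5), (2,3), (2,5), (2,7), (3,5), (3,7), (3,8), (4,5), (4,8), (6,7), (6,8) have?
1 (components: {1, 2, 3, 4, 5, 6, 7, 8})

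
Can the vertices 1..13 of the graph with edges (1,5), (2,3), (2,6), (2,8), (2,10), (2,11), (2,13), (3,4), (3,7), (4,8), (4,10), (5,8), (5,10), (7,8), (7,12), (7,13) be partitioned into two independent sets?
Yes. Partition: {1, 3, 6, 8, 9, 10, 11, 12, 13}, {2, 4, 5, 7}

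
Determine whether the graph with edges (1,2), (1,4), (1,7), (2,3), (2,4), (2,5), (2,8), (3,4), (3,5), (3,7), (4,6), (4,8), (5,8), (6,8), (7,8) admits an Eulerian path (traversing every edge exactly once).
No (6 vertices have odd degree: {1, 2, 4, 5, 7, 8}; Eulerian path requires 0 or 2)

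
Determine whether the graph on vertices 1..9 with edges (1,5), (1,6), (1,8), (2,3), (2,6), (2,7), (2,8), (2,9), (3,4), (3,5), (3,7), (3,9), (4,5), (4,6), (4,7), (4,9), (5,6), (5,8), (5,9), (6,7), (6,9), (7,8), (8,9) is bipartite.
No (odd cycle of length 3: 8 -> 1 -> 5 -> 8)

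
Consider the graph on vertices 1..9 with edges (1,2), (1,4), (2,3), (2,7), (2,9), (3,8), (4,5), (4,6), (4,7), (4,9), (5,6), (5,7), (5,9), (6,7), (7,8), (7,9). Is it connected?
Yes (BFS from 1 visits [1, 2, 4, 3, 7, 9, 5, 6, 8] — all 9 vertices reached)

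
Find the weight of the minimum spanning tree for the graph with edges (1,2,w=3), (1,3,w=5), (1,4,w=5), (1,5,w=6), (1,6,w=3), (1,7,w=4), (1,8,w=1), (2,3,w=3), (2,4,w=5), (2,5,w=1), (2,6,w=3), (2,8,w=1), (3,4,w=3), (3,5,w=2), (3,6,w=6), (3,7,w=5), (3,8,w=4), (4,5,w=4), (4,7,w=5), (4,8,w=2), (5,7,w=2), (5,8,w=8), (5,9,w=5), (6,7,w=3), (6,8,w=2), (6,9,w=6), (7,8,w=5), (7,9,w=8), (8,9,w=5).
16 (MST edges: (1,8,w=1), (2,5,w=1), (2,8,w=1), (3,5,w=2), (4,8,w=2), (5,7,w=2), (5,9,w=5), (6,8,w=2); sum of weights 1 + 1 + 1 + 2 + 2 + 2 + 5 + 2 = 16)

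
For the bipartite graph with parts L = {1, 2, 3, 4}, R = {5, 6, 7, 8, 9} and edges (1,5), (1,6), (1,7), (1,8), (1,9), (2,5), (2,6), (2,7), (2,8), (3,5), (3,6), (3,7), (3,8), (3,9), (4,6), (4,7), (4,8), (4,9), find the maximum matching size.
4 (matching: (1,9), (2,8), (3,7), (4,6); upper bound min(|L|,|R|) = min(4,5) = 4)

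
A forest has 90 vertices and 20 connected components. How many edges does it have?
70 (Each of the 20 component trees on V_i vertices has V_i - 1 edges; summing gives V - C = 90 - 20 = 70)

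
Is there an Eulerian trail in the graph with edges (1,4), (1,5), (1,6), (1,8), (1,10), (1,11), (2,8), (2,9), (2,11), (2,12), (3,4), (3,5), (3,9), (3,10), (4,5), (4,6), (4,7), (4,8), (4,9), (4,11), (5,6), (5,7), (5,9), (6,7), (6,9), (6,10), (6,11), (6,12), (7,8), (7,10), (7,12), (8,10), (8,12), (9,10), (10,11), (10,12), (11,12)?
Yes — and in fact it has an Eulerian circuit (the graph is connected and all 12 vertices have even degree)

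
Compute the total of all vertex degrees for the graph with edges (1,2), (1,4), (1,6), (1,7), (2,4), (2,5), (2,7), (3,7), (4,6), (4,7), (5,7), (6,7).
24 (handshake: sum of degrees = 2|E| = 2 x 12 = 24)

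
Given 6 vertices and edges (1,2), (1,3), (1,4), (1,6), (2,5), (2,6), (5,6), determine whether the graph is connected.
Yes (BFS from 1 visits [1, 2, 3, 4, 6, 5] — all 6 vertices reached)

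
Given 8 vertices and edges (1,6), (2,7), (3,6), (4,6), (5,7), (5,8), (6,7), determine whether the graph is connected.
Yes (BFS from 1 visits [1, 6, 3, 4, 7, 2, 5, 8] — all 8 vertices reached)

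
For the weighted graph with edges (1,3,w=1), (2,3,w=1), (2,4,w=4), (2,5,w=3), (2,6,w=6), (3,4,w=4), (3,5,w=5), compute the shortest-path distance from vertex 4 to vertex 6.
10 (path: 4 -> 2 -> 6; weights 4 + 6 = 10)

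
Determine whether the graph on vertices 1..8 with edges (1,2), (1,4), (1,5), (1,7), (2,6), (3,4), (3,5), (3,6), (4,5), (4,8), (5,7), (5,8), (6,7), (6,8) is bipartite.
No (odd cycle of length 3: 7 -> 1 -> 5 -> 7)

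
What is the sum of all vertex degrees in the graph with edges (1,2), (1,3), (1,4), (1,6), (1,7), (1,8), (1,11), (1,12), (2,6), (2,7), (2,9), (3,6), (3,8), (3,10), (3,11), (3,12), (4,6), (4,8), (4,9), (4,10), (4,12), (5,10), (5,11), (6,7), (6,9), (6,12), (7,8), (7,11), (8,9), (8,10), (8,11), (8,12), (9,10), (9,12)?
68 (handshake: sum of degrees = 2|E| = 2 x 34 = 68)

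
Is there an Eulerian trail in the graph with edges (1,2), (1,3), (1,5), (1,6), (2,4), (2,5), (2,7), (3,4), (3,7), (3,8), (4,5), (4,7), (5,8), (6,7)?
Yes — and in fact it has an Eulerian circuit (the graph is connected and all 8 vertices have even degree)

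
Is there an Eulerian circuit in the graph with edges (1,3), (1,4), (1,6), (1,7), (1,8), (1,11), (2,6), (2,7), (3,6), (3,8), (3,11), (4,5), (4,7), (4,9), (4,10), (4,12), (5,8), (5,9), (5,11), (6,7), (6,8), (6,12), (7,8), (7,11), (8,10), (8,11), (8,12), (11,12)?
Yes (the graph is connected and all 12 vertices have even degree)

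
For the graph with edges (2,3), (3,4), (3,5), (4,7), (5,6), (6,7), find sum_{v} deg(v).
12 (handshake: sum of degrees = 2|E| = 2 x 6 = 12)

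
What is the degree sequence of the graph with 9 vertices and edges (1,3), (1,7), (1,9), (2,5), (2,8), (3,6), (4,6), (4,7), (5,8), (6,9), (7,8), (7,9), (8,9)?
[4, 4, 4, 3, 3, 2, 2, 2, 2] (degrees: deg(1)=3, deg(2)=2, deg(3)=2, deg(4)=2, deg(5)=2, deg(6)=3, deg(7)=4, deg(8)=4, deg(9)=4)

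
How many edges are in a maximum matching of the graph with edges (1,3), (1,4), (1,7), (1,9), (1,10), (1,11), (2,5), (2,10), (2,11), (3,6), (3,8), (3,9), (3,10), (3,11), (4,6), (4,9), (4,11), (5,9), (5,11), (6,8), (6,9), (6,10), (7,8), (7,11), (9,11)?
5 (matching: (1,9), (2,5), (4,11), (6,10), (7,8); upper bound floor(n/2) = floor(11/2) = 5)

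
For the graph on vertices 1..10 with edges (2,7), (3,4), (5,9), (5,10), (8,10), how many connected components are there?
5 (components: {1}, {2, 7}, {3, 4}, {5, 8, 9, 10}, {6})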